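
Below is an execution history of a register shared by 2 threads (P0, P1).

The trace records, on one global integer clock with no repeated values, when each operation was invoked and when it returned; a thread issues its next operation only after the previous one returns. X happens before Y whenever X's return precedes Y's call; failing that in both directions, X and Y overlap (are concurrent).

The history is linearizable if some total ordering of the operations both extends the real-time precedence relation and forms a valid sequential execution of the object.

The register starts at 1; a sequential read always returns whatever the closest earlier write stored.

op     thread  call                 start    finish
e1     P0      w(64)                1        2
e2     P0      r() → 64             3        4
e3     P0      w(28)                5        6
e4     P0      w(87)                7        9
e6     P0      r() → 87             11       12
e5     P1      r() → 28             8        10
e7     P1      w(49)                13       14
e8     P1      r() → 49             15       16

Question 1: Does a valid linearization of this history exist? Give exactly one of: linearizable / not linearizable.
linearizable

witness order: e1, e2, e3, e5, e4, e6, e7, e8
after step 1 (e1 w(64)): value 64
after step 2 (e2 r() → 64): value 64
after step 3 (e3 w(28)): value 28
after step 4 (e5 r() → 28): value 28
after step 5 (e4 w(87)): value 87
after step 6 (e6 r() → 87): value 87
after step 7 (e7 w(49)): value 49
after step 8 (e8 r() → 49): value 49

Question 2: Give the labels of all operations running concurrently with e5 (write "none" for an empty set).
e4

e5 spans [8,10]; an op avoiding the whole window 8..10 is ordered, any other is concurrent
e1 [1,2]: before
e2 [3,4]: before
e3 [5,6]: before
e4 [7,9]: concurrent
e6 [11,12]: after
e7 [13,14]: after
e8 [15,16]: after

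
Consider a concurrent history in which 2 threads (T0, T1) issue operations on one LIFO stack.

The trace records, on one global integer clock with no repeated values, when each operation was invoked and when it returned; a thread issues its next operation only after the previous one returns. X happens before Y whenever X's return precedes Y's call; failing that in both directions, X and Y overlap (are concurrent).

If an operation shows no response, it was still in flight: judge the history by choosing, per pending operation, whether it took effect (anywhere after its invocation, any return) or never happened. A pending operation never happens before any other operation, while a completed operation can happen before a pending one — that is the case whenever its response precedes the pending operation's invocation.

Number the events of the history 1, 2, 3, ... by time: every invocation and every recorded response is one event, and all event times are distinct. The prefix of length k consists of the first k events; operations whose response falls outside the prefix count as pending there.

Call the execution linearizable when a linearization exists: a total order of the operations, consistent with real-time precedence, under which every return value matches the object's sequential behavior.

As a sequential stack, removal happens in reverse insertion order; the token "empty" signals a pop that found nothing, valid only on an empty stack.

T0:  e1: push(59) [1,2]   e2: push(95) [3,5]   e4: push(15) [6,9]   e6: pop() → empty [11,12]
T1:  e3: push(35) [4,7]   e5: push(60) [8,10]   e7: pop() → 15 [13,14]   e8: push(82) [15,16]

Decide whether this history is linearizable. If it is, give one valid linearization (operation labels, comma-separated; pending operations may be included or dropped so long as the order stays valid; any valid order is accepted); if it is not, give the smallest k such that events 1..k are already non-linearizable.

not linearizable — minimal violating prefix: 12 events

events 1..11 are fine; event 12 — the response of e6 at time 12 — makes the prefix non-linearizable
the 6 completed operations admit 5 real-time orders; each fails the LIFO stack replay
take e1, e2, e3, e4, e5, e6: step 6 already fails, because e6 pop() → empty cannot occur there
take e1, e2, e3, e5, e4, e6: step 6 already fails, because e6 pop() → empty cannot occur there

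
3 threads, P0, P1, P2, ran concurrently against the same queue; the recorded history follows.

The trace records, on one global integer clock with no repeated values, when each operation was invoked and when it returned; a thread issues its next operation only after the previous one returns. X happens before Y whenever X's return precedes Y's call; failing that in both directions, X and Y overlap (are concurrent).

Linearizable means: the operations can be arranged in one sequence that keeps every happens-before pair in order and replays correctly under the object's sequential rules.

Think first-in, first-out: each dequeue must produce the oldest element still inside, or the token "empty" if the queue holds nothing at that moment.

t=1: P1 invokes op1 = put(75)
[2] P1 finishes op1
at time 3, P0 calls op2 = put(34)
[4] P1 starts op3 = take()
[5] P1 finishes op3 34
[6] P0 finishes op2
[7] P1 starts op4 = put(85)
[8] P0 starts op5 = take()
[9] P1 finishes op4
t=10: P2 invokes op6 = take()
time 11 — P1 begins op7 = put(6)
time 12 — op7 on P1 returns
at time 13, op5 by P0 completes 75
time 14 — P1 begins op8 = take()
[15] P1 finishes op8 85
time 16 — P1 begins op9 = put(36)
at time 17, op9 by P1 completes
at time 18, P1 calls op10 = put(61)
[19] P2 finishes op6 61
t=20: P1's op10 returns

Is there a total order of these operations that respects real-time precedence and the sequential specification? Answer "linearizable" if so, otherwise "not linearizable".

not linearizable

cut after 4 events: linearizable; cut after 5 events (op3 responds, time 5): not linearizable
the sole real-time-consistent order of 2 completed operations fails the queue replay
every completion of the 1 pending operation (op2) was checked; none linearizes
one such order, op1, op3 (pending dropped), breaks at step 2 where op3 take() → 34 is illegal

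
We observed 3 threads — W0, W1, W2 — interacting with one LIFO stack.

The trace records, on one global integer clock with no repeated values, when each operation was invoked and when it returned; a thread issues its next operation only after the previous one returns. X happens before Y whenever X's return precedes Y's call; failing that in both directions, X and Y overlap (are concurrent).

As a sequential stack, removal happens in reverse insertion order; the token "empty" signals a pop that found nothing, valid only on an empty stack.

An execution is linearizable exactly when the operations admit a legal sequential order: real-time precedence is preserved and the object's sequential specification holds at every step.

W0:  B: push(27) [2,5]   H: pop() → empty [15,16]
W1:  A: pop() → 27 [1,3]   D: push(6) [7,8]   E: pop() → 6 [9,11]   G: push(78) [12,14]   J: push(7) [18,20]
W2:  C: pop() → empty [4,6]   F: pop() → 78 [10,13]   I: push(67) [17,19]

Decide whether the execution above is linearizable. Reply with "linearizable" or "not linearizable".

a witness: B, A, C, D, E, G, F, H, I, J
after step 1 (B push(27)): stack <27>
after step 2 (A pop() → 27): stack <>
after step 3 (C pop() → empty): stack <>
after step 4 (D push(6)): stack <6>
after step 5 (E pop() → 6): stack <>
after step 6 (G push(78)): stack <78>
after step 7 (F pop() → 78): stack <>
after step 8 (H pop() → empty): stack <>
after step 9 (I push(67)): stack <67>
after step 10 (J push(7)): stack <67,7>

linearizable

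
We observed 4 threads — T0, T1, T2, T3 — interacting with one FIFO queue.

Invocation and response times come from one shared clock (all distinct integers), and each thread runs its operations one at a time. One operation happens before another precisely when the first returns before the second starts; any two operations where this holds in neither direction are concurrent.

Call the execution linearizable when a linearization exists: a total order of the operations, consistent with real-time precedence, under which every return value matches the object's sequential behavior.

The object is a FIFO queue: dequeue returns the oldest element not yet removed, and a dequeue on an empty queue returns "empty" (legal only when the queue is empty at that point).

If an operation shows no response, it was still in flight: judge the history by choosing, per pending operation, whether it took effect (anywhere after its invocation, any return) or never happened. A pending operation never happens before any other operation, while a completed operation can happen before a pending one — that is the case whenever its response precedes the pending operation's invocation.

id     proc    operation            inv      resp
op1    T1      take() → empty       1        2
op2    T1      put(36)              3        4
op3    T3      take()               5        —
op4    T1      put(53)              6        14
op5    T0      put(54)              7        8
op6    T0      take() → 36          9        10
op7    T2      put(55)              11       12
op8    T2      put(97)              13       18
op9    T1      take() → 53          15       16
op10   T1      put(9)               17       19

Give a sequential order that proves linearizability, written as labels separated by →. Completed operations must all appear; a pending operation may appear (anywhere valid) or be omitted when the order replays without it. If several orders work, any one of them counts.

after step 1 (op1 take() → empty): queue <>
after step 2 (op2 put(36)): queue <36>
after step 3 (op4 put(53)): queue <36,53>
after step 4 (op5 put(54)): queue <36,53,54>
after step 5 (op6 take() → 36): queue <53,54>
after step 6 (op7 put(55)): queue <53,54,55>
after step 7 (op8 put(97)): queue <53,54,55,97>
after step 8 (op9 take() → 53): queue <54,55,97>
after step 9 (op3 take() (pending, included)): queue <55,97>
after step 10 (op10 put(9)): queue <55,97,9>

op1 → op2 → op4 → op5 → op6 → op7 → op8 → op9 → op3 → op10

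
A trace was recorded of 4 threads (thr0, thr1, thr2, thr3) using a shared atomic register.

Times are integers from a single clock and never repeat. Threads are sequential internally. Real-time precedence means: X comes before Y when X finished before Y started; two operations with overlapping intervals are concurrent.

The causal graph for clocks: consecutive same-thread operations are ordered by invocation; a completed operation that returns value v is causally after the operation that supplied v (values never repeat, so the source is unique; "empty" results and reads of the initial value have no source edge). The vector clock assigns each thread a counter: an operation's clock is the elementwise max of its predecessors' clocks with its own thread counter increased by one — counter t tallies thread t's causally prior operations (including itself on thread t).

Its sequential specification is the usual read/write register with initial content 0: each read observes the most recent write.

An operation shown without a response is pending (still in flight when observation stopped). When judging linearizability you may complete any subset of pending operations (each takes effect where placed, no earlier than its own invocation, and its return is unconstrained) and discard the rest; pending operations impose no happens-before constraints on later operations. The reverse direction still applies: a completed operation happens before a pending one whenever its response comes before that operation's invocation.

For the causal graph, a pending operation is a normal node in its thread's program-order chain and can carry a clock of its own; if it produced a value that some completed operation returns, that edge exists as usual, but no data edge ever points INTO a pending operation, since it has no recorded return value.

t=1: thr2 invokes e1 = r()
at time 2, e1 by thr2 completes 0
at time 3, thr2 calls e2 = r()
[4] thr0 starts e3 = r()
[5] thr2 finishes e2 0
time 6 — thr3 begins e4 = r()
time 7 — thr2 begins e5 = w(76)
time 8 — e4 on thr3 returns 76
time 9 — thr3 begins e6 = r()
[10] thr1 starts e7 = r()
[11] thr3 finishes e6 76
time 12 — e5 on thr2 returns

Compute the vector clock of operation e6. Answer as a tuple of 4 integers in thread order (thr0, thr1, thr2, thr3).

(0, 0, 3, 2)

no predecessors for e1 (invoked 1): thr2 increments from zero → (0, 0, 1, 0)
no predecessors for e7 (invoked 10): thr1 increments from zero → (0, 1, 0, 0)
no predecessors for e3 (invoked 4): thr0 increments from zero → (1, 0, 0, 0)
merge at e2 (invoked 3): VC(e1)=(0, 0, 1, 0), own-thread bump on thr2 → (0, 0, 2, 0)
merge at e5 (invoked 7): VC(e2)=(0, 0, 2, 0), own-thread bump on thr2 → (0, 0, 3, 0)
merge at e4 (invoked 6): VC(e5)=(0, 0, 3, 0), own-thread bump on thr3 → (0, 0, 3, 1)
merge at e6 (invoked 9): VC(e4)=(0, 0, 3, 1), VC(e5)=(0, 0, 3, 0), own-thread bump on thr3 → (0, 0, 3, 2)
target: VC(e6) = (0, 0, 3, 2)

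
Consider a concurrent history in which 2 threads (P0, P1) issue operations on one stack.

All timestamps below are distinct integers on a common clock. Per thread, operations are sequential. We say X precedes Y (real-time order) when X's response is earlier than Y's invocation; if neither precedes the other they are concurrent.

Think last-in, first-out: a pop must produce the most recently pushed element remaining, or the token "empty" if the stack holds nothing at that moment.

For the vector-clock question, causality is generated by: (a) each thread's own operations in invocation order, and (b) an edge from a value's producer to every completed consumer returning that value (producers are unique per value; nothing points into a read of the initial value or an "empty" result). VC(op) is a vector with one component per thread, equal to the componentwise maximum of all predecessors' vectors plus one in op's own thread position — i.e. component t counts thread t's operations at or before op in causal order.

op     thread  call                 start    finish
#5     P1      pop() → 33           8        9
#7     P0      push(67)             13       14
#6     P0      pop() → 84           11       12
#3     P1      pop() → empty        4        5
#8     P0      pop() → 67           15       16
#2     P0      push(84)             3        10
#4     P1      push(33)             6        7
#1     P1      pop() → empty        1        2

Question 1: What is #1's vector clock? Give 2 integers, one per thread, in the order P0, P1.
Answer: (0, 1)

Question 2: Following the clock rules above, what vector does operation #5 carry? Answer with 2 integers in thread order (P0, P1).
Answer: (0, 4)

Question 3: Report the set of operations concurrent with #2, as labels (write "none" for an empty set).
Answer: #3, #4, #5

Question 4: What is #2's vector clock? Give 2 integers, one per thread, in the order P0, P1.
Answer: (1, 0)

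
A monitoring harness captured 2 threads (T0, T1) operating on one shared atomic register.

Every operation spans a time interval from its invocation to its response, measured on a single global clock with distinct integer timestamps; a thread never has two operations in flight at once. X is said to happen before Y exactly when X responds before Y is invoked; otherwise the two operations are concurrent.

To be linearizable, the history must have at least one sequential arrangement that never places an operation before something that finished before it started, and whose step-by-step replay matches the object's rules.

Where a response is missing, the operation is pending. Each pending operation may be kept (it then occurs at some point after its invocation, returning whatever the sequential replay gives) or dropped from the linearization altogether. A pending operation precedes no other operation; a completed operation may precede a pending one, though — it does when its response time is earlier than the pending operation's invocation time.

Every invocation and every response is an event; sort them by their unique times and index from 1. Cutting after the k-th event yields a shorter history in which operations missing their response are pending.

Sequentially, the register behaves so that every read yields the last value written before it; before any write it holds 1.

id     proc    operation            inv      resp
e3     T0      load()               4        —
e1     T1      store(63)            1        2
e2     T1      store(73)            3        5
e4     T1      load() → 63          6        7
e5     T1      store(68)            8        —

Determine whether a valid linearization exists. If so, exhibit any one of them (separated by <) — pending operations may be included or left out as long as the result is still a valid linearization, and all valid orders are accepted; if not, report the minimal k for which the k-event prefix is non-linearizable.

not linearizable — minimal violating prefix: 7 events

the violation lands at event 7, e4's response at time 7: events 1..6 linearize, events 1..7 do not
one real-time candidate order over the 3 completed operations — the atomic register replay rejects it
including or dropping the 1 pending operation (e3) in any combination fails
e.g. e1, e2, e4 (pending dropped): illegal at step 3, since e4 load() → 63 cannot apply there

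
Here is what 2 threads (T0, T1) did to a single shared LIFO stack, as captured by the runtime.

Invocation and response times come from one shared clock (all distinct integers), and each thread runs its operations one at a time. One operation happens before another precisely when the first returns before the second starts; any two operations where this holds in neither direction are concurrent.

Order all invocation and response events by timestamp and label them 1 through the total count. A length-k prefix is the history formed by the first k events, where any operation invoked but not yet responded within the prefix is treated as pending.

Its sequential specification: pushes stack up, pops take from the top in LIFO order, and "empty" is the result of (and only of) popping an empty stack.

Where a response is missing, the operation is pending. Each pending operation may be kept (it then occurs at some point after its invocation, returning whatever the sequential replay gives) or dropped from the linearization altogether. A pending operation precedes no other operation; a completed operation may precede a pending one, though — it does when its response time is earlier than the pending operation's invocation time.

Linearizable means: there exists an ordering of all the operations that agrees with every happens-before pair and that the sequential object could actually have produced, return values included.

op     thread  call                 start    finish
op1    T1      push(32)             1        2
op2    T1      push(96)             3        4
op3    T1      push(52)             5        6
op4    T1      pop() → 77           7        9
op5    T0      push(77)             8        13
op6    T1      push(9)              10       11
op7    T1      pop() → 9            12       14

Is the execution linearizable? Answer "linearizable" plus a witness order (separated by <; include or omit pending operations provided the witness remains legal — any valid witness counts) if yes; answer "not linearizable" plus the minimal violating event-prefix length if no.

linearizable — witness: op1 < op2 < op3 < op5 < op4 < op6 < op7

after step 1 (op1 push(32)): stack <32>
after step 2 (op2 push(96)): stack <32,96>
after step 3 (op3 push(52)): stack <32,96,52>
after step 4 (op5 push(77)): stack <32,96,52,77>
after step 5 (op4 pop() → 77): stack <32,96,52>
after step 6 (op6 push(9)): stack <32,96,52,9>
after step 7 (op7 pop() → 9): stack <32,96,52>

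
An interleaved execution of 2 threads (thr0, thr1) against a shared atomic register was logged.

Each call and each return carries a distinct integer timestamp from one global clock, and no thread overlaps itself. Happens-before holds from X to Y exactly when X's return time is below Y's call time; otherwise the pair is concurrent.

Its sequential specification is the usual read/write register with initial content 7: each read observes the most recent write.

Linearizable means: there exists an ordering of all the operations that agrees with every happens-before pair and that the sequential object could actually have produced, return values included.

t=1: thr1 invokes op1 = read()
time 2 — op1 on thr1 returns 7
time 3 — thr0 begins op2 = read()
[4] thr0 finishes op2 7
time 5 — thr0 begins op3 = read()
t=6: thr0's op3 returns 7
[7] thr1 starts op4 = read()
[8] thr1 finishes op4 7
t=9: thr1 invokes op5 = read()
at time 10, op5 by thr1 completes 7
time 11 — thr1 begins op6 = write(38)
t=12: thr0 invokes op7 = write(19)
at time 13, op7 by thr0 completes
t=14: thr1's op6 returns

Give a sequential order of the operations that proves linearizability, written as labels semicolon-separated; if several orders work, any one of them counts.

op1; op2; op3; op4; op5; op6; op7

1. op1 read() → 7, leaving value 7
2. op2 read() → 7, leaving value 7
3. op3 read() → 7, leaving value 7
4. op4 read() → 7, leaving value 7
5. op5 read() → 7, leaving value 7
6. op6 write(38), leaving value 38
7. op7 write(19), leaving value 19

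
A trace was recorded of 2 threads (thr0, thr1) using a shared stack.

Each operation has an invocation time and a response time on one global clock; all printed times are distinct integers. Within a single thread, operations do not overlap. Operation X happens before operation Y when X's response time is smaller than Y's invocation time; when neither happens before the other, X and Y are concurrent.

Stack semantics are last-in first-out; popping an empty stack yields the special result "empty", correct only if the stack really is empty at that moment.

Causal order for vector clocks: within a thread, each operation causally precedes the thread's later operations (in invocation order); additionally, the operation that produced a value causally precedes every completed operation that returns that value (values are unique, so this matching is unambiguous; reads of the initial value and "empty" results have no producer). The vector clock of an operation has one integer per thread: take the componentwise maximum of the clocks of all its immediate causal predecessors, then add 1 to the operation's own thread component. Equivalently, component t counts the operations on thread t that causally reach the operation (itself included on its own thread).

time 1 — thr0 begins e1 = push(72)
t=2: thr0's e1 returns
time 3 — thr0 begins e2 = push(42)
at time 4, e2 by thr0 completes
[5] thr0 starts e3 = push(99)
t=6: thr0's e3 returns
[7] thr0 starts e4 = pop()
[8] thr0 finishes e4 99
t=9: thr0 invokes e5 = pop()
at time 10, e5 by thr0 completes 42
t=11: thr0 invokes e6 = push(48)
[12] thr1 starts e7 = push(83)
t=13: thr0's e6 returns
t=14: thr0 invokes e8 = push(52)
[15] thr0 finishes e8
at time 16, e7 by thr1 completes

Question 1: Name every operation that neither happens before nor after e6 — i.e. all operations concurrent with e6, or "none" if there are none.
Answer: e7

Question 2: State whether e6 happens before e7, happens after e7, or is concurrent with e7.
Answer: concurrent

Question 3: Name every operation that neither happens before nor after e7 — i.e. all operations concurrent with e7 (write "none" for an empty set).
Answer: e6, e8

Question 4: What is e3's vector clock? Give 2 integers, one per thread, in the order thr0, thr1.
Answer: (3, 0)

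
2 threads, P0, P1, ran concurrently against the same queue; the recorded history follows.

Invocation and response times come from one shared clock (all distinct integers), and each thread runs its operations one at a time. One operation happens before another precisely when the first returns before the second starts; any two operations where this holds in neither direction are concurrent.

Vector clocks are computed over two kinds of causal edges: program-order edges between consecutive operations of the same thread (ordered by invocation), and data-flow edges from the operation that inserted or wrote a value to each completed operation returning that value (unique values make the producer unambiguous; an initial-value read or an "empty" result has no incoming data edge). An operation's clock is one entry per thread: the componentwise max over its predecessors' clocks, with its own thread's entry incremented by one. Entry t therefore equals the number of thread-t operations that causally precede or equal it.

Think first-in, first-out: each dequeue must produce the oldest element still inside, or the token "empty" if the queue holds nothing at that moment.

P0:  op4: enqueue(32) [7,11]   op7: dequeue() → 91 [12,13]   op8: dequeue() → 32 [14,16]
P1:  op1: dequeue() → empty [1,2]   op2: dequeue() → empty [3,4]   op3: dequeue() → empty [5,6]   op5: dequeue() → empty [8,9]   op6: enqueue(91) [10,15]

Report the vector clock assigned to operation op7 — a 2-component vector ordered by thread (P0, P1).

root op op1, invoked 1: fresh clock plus P1's own tick → (0, 1)
root op op4, invoked 7: fresh clock plus P0's own tick → (1, 0)
from VC(op1)=(0, 1), op2 (invoked 3) maxes components and bumps P1 → (0, 2)
from VC(op2)=(0, 2), op3 (invoked 5) maxes components and bumps P1 → (0, 3)
from VC(op3)=(0, 3), op5 (invoked 8) maxes components and bumps P1 → (0, 4)
from VC(op5)=(0, 4), op6 (invoked 10) maxes components and bumps P1 → (0, 5)
from VC(op4)=(1, 0), VC(op6)=(0, 5), op7 (invoked 12) maxes components and bumps P0 → (2, 5)
from VC(op4)=(1, 0), VC(op7)=(2, 5), op8 (invoked 14) maxes components and bumps P0 → (3, 5)
target: VC(op7) = (2, 5)

(2, 5)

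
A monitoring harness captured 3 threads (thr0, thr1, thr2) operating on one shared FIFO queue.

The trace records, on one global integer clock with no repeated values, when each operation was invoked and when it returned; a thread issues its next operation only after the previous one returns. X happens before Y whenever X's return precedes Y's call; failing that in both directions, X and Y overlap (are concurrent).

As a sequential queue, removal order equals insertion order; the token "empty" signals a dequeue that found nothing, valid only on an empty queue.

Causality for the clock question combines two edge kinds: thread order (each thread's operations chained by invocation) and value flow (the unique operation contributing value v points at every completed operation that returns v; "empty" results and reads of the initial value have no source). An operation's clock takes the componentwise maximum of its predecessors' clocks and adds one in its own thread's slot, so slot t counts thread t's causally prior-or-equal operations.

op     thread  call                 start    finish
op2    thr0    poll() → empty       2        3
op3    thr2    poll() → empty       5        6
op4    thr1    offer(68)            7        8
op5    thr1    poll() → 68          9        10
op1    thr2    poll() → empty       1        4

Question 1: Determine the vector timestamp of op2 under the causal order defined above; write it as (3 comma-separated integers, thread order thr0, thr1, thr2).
(1, 0, 0)

invoked at 1, op1 has no predecessors; its own thr2 bump gives (0, 0, 1)
invoked at 7, op4 has no predecessors; its own thr1 bump gives (0, 1, 0)
invoked at 2, op2 has no predecessors; its own thr0 bump gives (1, 0, 0)
from VC(op1)=(0, 0, 1), op3 (invoked 5) maxes components and bumps thr2 → (0, 0, 2)
from VC(op4)=(0, 1, 0), op5 (invoked 9) maxes components and bumps thr1 → (0, 2, 0)
target: VC(op2) = (1, 0, 0)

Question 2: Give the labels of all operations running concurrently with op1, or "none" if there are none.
op2

op1 spans [1,4]; an op avoiding the whole window 1..4 is ordered, any other is concurrent
op2 [2,3]: concurrent
op3 [5,6]: after
op4 [7,8]: after
op5 [9,10]: after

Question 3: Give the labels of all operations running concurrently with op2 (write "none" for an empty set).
op1

op2 spans [2,3]: anything still running between times 2 and 3 counts as concurrent
op1 [1,4]: concurrent
op3 [5,6]: after
op4 [7,8]: after
op5 [9,10]: after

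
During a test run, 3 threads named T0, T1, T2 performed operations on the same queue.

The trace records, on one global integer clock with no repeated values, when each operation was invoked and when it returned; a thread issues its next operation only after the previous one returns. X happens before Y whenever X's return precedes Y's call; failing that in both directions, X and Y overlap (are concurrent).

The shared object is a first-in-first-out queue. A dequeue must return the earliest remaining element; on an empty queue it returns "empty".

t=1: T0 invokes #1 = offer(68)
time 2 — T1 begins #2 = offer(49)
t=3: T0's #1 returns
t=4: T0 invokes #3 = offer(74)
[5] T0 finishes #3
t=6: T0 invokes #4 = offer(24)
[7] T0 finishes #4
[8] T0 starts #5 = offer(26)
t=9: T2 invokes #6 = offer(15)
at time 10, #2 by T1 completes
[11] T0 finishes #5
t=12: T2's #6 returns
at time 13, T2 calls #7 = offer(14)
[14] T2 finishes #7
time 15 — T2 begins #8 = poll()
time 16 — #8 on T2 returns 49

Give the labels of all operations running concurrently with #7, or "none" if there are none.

concurrent with #7 ([13,14]): every op whose interval crosses 13..14
#1 [1,3]: before
#2 [2,10]: before
#3 [4,5]: before
#4 [6,7]: before
#5 [8,11]: before
#6 [9,12]: before
#8 [15,16]: after

none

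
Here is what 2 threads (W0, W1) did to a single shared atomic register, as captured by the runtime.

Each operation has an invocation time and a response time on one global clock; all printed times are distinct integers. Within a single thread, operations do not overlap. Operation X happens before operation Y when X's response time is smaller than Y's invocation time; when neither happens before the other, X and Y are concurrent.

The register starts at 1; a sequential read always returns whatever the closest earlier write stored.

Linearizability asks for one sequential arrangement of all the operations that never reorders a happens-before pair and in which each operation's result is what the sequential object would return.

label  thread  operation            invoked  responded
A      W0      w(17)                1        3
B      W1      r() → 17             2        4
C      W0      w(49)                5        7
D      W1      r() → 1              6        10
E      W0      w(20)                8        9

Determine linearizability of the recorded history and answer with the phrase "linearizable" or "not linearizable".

already the first 10 events (up to D's response at time 10) admit no linearization; the first 9 still do
every one of the 6 real-time-consistent orders over 5 completed atomic register ops fails the sequential spec
one such order, A, B, C, D, E, breaks at step 4 where D r() → 1 is illegal
one such order, A, B, C, E, D, breaks at step 5 where D r() → 1 is illegal

not linearizable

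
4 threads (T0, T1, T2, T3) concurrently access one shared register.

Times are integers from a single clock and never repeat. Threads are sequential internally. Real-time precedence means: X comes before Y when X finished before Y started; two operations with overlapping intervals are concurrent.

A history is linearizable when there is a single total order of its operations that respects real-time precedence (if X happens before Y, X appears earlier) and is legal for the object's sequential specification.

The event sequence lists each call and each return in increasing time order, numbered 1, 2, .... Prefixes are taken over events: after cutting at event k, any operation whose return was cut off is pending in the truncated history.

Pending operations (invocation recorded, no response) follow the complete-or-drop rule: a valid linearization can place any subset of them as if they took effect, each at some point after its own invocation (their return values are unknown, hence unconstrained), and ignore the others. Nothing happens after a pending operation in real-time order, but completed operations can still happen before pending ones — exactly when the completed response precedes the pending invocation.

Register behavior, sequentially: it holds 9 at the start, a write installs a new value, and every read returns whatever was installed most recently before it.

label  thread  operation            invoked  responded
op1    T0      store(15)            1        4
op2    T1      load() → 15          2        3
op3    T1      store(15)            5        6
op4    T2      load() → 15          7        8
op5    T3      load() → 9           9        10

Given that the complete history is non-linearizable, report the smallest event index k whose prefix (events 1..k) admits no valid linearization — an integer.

one valid order for events 1..9 is op1, op2, op3, op4:
1. op1 store(15), leaving value 15
2. op2 load() → 15, leaving value 15
3. op3 store(15), leaving value 15
4. op4 load() → 15, leaving value 15
event 10 — op5's response, time 10 — after it, nothing linearizes
sample order op1, op2, op3, op4, op5 stalls at step 5 — op5 load() → 9 has no legal effect
sample order op2, op1, op3, op4, op5 stalls at step 1 — op2 load() → 15 has no legal effect

10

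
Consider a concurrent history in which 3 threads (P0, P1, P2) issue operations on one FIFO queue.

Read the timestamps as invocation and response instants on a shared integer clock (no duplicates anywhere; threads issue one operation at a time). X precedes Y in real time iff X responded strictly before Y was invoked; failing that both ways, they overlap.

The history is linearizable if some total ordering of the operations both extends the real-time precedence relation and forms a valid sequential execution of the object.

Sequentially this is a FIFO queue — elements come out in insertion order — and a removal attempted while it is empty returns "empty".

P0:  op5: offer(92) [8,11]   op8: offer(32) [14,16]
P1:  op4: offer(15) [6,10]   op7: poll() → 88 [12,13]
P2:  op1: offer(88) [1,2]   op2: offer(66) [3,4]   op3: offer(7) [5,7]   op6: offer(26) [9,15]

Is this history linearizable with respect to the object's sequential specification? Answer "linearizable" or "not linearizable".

a witness: op1, op2, op3, op4, op5, op6, op7, op8
after step 1 (op1 offer(88)): queue <88>
after step 2 (op2 offer(66)): queue <88,66>
after step 3 (op3 offer(7)): queue <88,66,7>
after step 4 (op4 offer(15)): queue <88,66,7,15>
after step 5 (op5 offer(92)): queue <88,66,7,15,92>
after step 6 (op6 offer(26)): queue <88,66,7,15,92,26>
after step 7 (op7 poll() → 88): queue <66,7,15,92,26>
after step 8 (op8 offer(32)): queue <66,7,15,92,26,32>

linearizable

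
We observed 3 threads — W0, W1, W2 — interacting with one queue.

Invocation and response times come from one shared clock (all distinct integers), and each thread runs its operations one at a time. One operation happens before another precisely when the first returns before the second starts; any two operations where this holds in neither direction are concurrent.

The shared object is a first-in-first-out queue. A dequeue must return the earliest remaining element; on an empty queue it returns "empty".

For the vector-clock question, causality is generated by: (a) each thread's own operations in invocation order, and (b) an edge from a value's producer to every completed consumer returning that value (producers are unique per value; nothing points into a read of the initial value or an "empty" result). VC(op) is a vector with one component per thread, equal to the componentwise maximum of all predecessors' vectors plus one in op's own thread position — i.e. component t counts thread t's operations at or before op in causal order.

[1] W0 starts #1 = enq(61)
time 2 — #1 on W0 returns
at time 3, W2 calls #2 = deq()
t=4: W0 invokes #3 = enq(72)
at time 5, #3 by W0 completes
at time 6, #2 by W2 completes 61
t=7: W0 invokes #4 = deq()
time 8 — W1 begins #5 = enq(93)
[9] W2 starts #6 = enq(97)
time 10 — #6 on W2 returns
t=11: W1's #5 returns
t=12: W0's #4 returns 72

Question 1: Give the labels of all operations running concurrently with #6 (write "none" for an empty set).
#4, #5

#6 runs from 9 to 10; window-overlapping ops are concurrent
#1 [1,2]: before
#2 [3,6]: before
#3 [4,5]: before
#4 [7,12]: concurrent
#5 [8,11]: concurrent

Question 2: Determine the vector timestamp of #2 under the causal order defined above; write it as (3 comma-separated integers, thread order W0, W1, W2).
(1, 0, 1)

root op #5, invoked 8: fresh clock plus W1's own tick → (0, 1, 0)
root op #1, invoked 1: fresh clock plus W0's own tick → (1, 0, 0)
#2 (invocation 3): componentwise max over VC(#1)=(1, 0, 0), +1 at W2, giving (1, 0, 1)
#3 (invocation 4): componentwise max over VC(#1)=(1, 0, 0), +1 at W0, giving (2, 0, 0)
#6 (invocation 9): componentwise max over VC(#2)=(1, 0, 1), +1 at W2, giving (1, 0, 2)
#4 (invocation 7): componentwise max over VC(#3)=(2, 0, 0), +1 at W0, giving (3, 0, 0)
target: VC(#2) = (1, 0, 1)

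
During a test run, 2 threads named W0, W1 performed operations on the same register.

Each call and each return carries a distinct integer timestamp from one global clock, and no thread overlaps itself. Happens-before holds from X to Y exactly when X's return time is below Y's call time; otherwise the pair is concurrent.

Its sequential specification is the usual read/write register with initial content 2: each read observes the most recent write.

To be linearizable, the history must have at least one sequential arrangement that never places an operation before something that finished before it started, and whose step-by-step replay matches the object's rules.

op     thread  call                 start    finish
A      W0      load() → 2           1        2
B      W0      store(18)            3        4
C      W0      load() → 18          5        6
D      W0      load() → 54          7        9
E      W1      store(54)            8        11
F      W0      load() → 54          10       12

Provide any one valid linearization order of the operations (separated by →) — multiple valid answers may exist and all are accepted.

A → B → C → E → D → F

after step 1 (A load() → 2): value 2
after step 2 (B store(18)): value 18
after step 3 (C load() → 18): value 18
after step 4 (E store(54)): value 54
after step 5 (D load() → 54): value 54
after step 6 (F load() → 54): value 54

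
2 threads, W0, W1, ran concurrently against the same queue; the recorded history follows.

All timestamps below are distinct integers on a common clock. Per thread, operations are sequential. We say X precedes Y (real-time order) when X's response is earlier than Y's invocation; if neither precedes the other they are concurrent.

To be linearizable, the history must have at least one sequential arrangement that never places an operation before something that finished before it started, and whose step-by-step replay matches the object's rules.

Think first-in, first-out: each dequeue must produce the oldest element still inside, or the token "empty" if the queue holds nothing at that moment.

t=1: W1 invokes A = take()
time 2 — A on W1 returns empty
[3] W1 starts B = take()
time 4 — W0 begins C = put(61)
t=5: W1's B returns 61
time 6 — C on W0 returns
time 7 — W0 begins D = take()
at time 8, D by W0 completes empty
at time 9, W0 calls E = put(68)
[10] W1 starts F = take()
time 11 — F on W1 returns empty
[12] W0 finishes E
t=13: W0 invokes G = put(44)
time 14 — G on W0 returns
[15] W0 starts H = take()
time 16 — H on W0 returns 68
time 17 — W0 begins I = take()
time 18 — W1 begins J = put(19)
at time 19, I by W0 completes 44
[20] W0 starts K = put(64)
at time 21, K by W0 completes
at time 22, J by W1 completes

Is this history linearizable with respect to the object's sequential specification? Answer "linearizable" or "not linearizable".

one valid linearization: A, C, B, D, F, E, G, H, I, J, K
step 1: A take() → empty — queue <>
step 2: C put(61) — queue <61>
step 3: B take() → 61 — queue <>
step 4: D take() → empty — queue <>
step 5: F take() → empty — queue <>
step 6: E put(68) — queue <68>
step 7: G put(44) — queue <68,44>
step 8: H take() → 68 — queue <44>
step 9: I take() → 44 — queue <>
step 10: J put(19) — queue <19>
step 11: K put(64) — queue <19,64>

linearizable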